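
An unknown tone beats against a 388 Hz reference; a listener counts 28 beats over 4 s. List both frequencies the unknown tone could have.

Beat frequency = 28/4 = 7 Hz.
|f − 388| = 7, so f = 388 ± 7.

381 Hz or 395 Hz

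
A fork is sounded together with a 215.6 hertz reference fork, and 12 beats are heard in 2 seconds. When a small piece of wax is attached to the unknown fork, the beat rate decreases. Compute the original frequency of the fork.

Beat frequency = 12/2 = 6 Hz.
|f − 215.6| = 6, so the fork was at either 209.6 Hz or 221.6 Hz.
Loading a fork with wax lowers its frequency; the adjustment lowers the fork's frequency.
The beat rate fell, so the adjustment moved the fork toward 215.6 Hz — it must have started above the reference.

221.6 Hz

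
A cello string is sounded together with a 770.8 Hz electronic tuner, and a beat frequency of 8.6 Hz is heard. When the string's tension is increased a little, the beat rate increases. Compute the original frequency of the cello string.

|f − 770.8| = 8.6, so the cello string was at either 762.2 Hz or 779.4 Hz.
Higher tension means higher frequency; the adjustment raises the cello string's frequency.
The beat rate rose, so the adjustment moved the cello string further from 770.8 Hz — it was already above the reference.

779.4 Hz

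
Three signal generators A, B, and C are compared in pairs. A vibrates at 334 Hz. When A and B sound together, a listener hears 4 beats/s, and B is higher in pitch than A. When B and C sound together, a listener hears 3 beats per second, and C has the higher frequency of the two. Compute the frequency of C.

341 Hz

B is above A, so f_B = 334 + 4 = 338 Hz.
C is above B, so f_C = 338 + 3 = 341 Hz.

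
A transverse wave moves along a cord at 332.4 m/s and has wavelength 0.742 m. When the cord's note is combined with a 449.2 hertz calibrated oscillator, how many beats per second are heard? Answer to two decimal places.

Source frequency f = v/λ = 332.4/0.742 = 447.9784 Hz.
f_beat = |447.9784 − 449.2| = 1.22 Hz.

1.22 Hz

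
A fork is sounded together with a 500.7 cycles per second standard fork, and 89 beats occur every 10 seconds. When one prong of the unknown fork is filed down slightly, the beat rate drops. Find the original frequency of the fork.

491.8 Hz

Beat frequency = 89/10 = 8.9 Hz.
|f − 500.7| = 8.9, so the fork was at either 491.8 Hz or 509.6 Hz.
Filing a prong removes mass and raises the fork's frequency; the adjustment raises the fork's frequency.
The beat rate fell, so the adjustment moved the fork toward 500.7 Hz — it must have started below the reference.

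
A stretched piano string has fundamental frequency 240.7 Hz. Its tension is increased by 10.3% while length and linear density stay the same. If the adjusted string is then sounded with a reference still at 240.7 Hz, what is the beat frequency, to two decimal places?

For a string, f ∝ √T, so the new frequency is 240.7·√1.103 = 252.7923 Hz.
f_beat = |252.7923 − 240.7| = 12.09 Hz.

12.09 Hz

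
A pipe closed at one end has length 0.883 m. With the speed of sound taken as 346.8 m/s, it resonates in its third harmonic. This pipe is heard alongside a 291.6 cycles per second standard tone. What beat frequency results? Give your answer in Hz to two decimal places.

2.96 Hz

Closed pipe (odd harmonics): f_n = n·v/(4L) = 3·346.8/(4·0.883) = 294.5640 Hz.
f_beat = |294.5640 − 291.6| = 2.96 Hz.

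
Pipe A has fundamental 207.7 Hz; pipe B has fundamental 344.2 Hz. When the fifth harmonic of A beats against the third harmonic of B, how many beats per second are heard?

Fifth harmonic of the first: 5·207.7 = 1038.5 Hz.
Third harmonic of the second: 3·344.2 = 1032.6 Hz.
f_beat = |1038.5 − 1032.6| = 5.9 Hz.

5.9 Hz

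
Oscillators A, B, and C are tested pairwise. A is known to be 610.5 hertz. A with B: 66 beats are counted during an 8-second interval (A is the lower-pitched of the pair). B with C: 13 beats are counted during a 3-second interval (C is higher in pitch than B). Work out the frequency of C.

623.0833 Hz

A–B: Beat frequency = 66/8 = 8.25 Hz.
B is above A, so f_B = 610.5 + 8.25 = 618.75 Hz.
B–C: Beat frequency = 13/3 = 4.3333 Hz.
C is above B, so f_C = 618.75 + 4.3333 = 623.0833 Hz.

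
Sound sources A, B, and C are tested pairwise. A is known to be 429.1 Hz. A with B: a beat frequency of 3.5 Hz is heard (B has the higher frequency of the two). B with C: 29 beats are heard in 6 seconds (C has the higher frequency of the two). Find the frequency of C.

437.4333 Hz

B is above A, so f_B = 429.1 + 3.5 = 432.6 Hz.
B–C: Beat frequency = 29/6 = 4.8333 Hz.
C is above B, so f_C = 432.6 + 4.8333 = 437.4333 Hz.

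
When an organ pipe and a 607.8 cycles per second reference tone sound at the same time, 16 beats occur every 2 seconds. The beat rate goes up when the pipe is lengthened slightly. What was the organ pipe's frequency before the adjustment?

Beat frequency = 16/2 = 8 Hz.
|f − 607.8| = 8, so the organ pipe was at either 599.8 Hz or 615.8 Hz.
A longer pipe has a lower fundamental; the adjustment lowers the organ pipe's frequency.
The beat rate rose, so the adjustment moved the organ pipe further from 607.8 Hz — it was already below the reference.

599.8 Hz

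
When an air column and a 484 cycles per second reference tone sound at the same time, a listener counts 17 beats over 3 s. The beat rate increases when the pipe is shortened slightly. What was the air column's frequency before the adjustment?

Beat frequency = 17/3 = 5.6667 Hz.
|f − 484| = 5.6667, so the air column was at either 478.3333 Hz or 489.6667 Hz.
A shorter pipe has a higher fundamental; the adjustment raises the air column's frequency.
The beat rate rose, so the adjustment moved the air column further from 484 Hz — it was already above the reference.

489.6667 Hz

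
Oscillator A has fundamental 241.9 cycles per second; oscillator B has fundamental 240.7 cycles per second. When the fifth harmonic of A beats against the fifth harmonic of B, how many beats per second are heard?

Fifth harmonic of the first: 5·241.9 = 1209.5 Hz.
Fifth harmonic of the second: 5·240.7 = 1203.5 Hz.
f_beat = |1209.5 − 1203.5| = 6.0 Hz.

6.0 Hz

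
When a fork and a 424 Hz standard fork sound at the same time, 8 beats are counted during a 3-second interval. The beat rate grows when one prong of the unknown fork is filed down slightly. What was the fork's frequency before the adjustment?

426.6667 Hz

Beat frequency = 8/3 = 2.6667 Hz.
|f − 424| = 2.6667, so the fork was at either 421.3333 Hz or 426.6667 Hz.
Filing a prong removes mass and raises the fork's frequency; the adjustment raises the fork's frequency.
The beat rate rose, so the adjustment moved the fork further from 424 Hz — it was already above the reference.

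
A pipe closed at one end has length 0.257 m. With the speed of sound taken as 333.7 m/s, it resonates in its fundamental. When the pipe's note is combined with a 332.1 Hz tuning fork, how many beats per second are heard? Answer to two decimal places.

Closed pipe (odd harmonics): f_n = n·v/(4L) = 1·333.7/(4·0.257) = 324.6109 Hz.
f_beat = |324.6109 − 332.1| = 7.49 Hz.

7.49 Hz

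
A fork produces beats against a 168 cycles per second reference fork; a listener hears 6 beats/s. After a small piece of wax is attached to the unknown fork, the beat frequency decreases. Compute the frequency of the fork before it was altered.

|f − 168| = 6, so the fork was at either 162 Hz or 174 Hz.
Loading a fork with wax lowers its frequency; the adjustment lowers the fork's frequency.
The beat rate fell, so the adjustment moved the fork toward 168 Hz — it must have started above the reference.

174 Hz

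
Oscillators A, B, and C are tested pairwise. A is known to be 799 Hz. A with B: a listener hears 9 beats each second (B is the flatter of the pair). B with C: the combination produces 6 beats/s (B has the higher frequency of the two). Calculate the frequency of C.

B is below A, so f_B = 799 − 9 = 790 Hz.
C is below B, so f_C = 790 − 6 = 784 Hz.

784 Hz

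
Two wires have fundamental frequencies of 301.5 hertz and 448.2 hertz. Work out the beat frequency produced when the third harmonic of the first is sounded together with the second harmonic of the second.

Third harmonic of the first: 3·301.5 = 904.5 Hz.
Second harmonic of the second: 2·448.2 = 896.4 Hz.
f_beat = |904.5 − 896.4| = 8.1 Hz.

8.1 Hz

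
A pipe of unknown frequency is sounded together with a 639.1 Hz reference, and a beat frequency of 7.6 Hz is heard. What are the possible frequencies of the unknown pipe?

631.5 Hz or 646.7 Hz

|f − 639.1| = 7.6, so f = 639.1 ± 7.6.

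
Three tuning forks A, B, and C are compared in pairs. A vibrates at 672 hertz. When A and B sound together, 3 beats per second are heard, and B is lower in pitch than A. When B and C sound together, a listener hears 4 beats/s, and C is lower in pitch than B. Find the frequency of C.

665 Hz

B is below A, so f_B = 672 − 3 = 669 Hz.
C is below B, so f_C = 669 − 4 = 665 Hz.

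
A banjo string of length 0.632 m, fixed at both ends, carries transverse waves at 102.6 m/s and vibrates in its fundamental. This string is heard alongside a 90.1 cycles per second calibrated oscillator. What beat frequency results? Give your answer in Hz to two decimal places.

8.93 Hz

For a string fixed at both ends, f_n = n·v/(2L) = 1·102.6/(2·0.632) = 81.1709 Hz.
f_beat = |81.1709 − 90.1| = 8.93 Hz.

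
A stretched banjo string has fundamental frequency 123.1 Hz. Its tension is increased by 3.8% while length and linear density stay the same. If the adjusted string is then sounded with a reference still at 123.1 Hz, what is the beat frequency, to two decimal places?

For a string, f ∝ √T, so the new frequency is 123.1·√1.038 = 125.4171 Hz.
f_beat = |125.4171 − 123.1| = 2.32 Hz.

2.32 Hz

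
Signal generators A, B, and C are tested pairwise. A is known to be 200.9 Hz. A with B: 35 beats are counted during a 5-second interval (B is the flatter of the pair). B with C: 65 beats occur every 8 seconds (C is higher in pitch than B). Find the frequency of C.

A–B: Beat frequency = 35/5 = 7 Hz.
B is below A, so f_B = 200.9 − 7 = 193.9 Hz.
B–C: Beat frequency = 65/8 = 8.125 Hz.
C is above B, so f_C = 193.9 + 8.125 = 202.025 Hz.

202.025 Hz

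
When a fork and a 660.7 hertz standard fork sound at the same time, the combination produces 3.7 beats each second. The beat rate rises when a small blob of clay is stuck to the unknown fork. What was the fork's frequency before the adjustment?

657 Hz

|f − 660.7| = 3.7, so the fork was at either 657 Hz or 664.4 Hz.
Adding mass to a fork lowers its frequency; the adjustment lowers the fork's frequency.
The beat rate rose, so the adjustment moved the fork further from 660.7 Hz — it was already below the reference.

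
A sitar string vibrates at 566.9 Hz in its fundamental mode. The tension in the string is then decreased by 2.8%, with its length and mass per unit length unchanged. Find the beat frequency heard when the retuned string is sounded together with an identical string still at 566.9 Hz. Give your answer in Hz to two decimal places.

For a string, f ∝ √T, so the new frequency is 566.9·√0.972 = 558.9071 Hz.
f_beat = |558.9071 − 566.9| = 7.99 Hz.

7.99 Hz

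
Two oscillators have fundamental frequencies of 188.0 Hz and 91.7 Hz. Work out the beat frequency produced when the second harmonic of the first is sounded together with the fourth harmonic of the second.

9.2 Hz

Second harmonic of the first: 2·188.0 = 376.0 Hz.
Fourth harmonic of the second: 4·91.7 = 366.8 Hz.
f_beat = |376.0 − 366.8| = 9.2 Hz.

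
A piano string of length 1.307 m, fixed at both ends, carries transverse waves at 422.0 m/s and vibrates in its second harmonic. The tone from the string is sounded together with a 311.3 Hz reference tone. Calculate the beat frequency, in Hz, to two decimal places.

For a string fixed at both ends, f_n = n·v/(2L) = 2·422.0/(2·1.307) = 322.8768 Hz.
f_beat = |322.8768 − 311.3| = 11.58 Hz.

11.58 Hz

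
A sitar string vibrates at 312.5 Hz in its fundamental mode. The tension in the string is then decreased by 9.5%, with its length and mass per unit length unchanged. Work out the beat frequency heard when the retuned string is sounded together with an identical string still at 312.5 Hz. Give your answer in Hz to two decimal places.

For a string, f ∝ √T, so the new frequency is 312.5·√0.905 = 297.2859 Hz.
f_beat = |297.2859 − 312.5| = 15.21 Hz.

15.21 Hz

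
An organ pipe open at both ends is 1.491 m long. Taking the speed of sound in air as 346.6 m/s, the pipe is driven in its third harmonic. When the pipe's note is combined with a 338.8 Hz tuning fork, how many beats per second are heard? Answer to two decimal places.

9.89 Hz

Open pipe: f_n = n·v/(2L) = 3·346.6/(2·1.491) = 348.6922 Hz.
f_beat = |348.6922 − 338.8| = 9.89 Hz.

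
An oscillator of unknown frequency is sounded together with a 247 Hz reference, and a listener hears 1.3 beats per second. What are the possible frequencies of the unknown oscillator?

245.7 Hz or 248.3 Hz

|f − 247| = 1.3, so f = 247 ± 1.3.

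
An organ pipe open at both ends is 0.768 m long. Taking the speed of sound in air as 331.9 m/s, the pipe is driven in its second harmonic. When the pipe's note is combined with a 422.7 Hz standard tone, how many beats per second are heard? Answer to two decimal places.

Open pipe: f_n = n·v/(2L) = 2·331.9/(2·0.768) = 432.1615 Hz.
f_beat = |432.1615 − 422.7| = 9.46 Hz.

9.46 Hz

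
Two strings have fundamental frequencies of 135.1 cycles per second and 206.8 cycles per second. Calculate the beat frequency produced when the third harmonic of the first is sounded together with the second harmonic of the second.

Third harmonic of the first: 3·135.1 = 405.3 Hz.
Second harmonic of the second: 2·206.8 = 413.6 Hz.
f_beat = |405.3 − 413.6| = 8.3 Hz.

8.3 Hz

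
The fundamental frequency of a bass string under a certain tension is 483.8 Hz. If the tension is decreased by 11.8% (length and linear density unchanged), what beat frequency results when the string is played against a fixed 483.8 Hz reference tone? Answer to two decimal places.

For a string, f ∝ √T, so the new frequency is 483.8·√0.882 = 454.3601 Hz.
f_beat = |454.3601 − 483.8| = 29.44 Hz.

29.44 Hz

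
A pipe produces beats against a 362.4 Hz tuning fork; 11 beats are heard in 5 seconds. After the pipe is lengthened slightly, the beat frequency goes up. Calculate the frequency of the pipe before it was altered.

360.2 Hz

Beat frequency = 11/5 = 2.2 Hz.
|f − 362.4| = 2.2, so the pipe was at either 360.2 Hz or 364.6 Hz.
A longer pipe has a lower fundamental; the adjustment lowers the pipe's frequency.
The beat rate rose, so the adjustment moved the pipe further from 362.4 Hz — it was already below the reference.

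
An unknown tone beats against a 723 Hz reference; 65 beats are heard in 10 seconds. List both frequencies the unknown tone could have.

716.5 Hz or 729.5 Hz

Beat frequency = 65/10 = 6.5 Hz.
|f − 723| = 6.5, so f = 723 ± 6.5.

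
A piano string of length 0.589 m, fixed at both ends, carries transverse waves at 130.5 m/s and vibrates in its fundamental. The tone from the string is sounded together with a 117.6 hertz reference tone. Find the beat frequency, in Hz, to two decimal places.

For a string fixed at both ends, f_n = n·v/(2L) = 1·130.5/(2·0.589) = 110.7810 Hz.
f_beat = |110.7810 − 117.6| = 6.82 Hz.

6.82 Hz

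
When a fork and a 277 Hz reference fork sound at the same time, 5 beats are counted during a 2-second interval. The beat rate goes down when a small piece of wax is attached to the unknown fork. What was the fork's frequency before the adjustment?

Beat frequency = 5/2 = 2.5 Hz.
|f − 277| = 2.5, so the fork was at either 274.5 Hz or 279.5 Hz.
Loading a fork with wax lowers its frequency; the adjustment lowers the fork's frequency.
The beat rate fell, so the adjustment moved the fork toward 277 Hz — it must have started above the reference.

279.5 Hz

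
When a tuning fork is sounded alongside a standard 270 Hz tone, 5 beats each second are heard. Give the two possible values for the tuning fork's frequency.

265 Hz or 275 Hz

|f − 270| = 5, so f = 270 ± 5.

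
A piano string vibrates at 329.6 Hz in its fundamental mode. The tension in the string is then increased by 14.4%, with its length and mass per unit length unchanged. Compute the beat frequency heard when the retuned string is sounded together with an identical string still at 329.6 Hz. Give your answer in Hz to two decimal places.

22.93 Hz

For a string, f ∝ √T, so the new frequency is 329.6·√1.144 = 352.5334 Hz.
f_beat = |352.5334 − 329.6| = 22.93 Hz.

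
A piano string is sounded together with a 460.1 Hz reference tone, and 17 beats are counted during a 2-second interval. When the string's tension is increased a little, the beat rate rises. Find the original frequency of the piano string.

468.6 Hz

Beat frequency = 17/2 = 8.5 Hz.
|f − 460.1| = 8.5, so the piano string was at either 451.6 Hz or 468.6 Hz.
Higher tension means higher frequency; the adjustment raises the piano string's frequency.
The beat rate rose, so the adjustment moved the piano string further from 460.1 Hz — it was already above the reference.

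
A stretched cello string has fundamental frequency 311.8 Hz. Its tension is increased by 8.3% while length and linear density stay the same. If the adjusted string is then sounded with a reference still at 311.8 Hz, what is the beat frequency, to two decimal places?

For a string, f ∝ √T, so the new frequency is 311.8·√1.083 = 324.4818 Hz.
f_beat = |324.4818 − 311.8| = 12.68 Hz.

12.68 Hz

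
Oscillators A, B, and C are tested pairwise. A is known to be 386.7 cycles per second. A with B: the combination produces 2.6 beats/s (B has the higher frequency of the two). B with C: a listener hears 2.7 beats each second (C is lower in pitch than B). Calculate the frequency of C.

B is above A, so f_B = 386.7 + 2.6 = 389.3 Hz.
C is below B, so f_C = 389.3 − 2.7 = 386.6 Hz.

386.6 Hz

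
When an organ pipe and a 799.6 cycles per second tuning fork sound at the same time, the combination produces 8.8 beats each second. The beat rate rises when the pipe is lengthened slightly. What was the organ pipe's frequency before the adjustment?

790.8 Hz

|f − 799.6| = 8.8, so the organ pipe was at either 790.8 Hz or 808.4 Hz.
A longer pipe has a lower fundamental; the adjustment lowers the organ pipe's frequency.
The beat rate rose, so the adjustment moved the organ pipe further from 799.6 Hz — it was already below the reference.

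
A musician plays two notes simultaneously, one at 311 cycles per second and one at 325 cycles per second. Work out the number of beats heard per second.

f_beat = |f₁ − f₂|.
|311 − 325| = 14 Hz.

14 Hz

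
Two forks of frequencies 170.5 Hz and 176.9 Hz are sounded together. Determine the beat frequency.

f_beat = |f₁ − f₂|.
|170.5 − 176.9| = 6.4 Hz.

6.4 Hz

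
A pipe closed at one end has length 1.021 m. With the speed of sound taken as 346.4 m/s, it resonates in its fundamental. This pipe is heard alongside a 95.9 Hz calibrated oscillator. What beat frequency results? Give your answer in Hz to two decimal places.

11.08 Hz

Closed pipe (odd harmonics): f_n = n·v/(4L) = 1·346.4/(4·1.021) = 84.8188 Hz.
f_beat = |84.8188 − 95.9| = 11.08 Hz.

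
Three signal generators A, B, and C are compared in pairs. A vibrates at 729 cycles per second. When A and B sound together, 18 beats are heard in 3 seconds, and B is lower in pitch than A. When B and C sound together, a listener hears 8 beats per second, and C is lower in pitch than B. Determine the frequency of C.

715 Hz

A–B: Beat frequency = 18/3 = 6 Hz.
B is below A, so f_B = 729 − 6 = 723 Hz.
C is below B, so f_C = 723 − 8 = 715 Hz.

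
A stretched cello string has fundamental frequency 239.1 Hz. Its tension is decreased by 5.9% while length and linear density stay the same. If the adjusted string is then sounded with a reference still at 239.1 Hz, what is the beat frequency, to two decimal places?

7.16 Hz

For a string, f ∝ √T, so the new frequency is 239.1·√0.941 = 231.9393 Hz.
f_beat = |231.9393 − 239.1| = 7.16 Hz.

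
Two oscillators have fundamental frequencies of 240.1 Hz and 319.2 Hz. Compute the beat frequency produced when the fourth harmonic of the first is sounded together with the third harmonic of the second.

Fourth harmonic of the first: 4·240.1 = 960.4 Hz.
Third harmonic of the second: 3·319.2 = 957.6 Hz.
f_beat = |960.4 − 957.6| = 2.8 Hz.

2.8 Hz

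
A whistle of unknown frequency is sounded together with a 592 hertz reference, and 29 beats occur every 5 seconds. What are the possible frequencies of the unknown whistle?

Beat frequency = 29/5 = 5.8 Hz.
|f − 592| = 5.8, so f = 592 ± 5.8.

586.2 Hz or 597.8 Hz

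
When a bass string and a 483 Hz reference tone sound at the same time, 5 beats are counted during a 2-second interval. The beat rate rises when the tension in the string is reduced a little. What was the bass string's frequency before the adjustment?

480.5 Hz

Beat frequency = 5/2 = 2.5 Hz.
|f − 483| = 2.5, so the bass string was at either 480.5 Hz or 485.5 Hz.
Lower tension means lower frequency; the adjustment lowers the bass string's frequency.
The beat rate rose, so the adjustment moved the bass string further from 483 Hz — it was already below the reference.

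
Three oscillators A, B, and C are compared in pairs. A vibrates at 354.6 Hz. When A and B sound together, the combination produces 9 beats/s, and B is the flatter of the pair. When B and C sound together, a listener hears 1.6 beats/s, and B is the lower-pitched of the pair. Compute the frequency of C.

B is below A, so f_B = 354.6 − 9 = 345.6 Hz.
C is above B, so f_C = 345.6 + 1.6 = 347.2 Hz.

347.2 Hz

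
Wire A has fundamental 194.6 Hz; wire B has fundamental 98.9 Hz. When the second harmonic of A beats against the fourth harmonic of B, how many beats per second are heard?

6.4 Hz

Second harmonic of the first: 2·194.6 = 389.2 Hz.
Fourth harmonic of the second: 4·98.9 = 395.6 Hz.
f_beat = |389.2 − 395.6| = 6.4 Hz.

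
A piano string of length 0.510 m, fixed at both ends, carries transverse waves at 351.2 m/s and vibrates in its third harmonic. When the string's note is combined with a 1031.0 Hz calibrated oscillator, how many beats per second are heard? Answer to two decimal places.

For a string fixed at both ends, f_n = n·v/(2L) = 3·351.2/(2·0.510) = 1032.9412 Hz.
f_beat = |1032.9412 − 1031.0| = 1.94 Hz.

1.94 Hz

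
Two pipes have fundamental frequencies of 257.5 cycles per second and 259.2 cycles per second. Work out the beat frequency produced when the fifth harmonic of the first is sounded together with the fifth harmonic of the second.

Fifth harmonic of the first: 5·257.5 = 1287.5 Hz.
Fifth harmonic of the second: 5·259.2 = 1296.0 Hz.
f_beat = |1287.5 − 1296.0| = 8.5 Hz.

8.5 Hz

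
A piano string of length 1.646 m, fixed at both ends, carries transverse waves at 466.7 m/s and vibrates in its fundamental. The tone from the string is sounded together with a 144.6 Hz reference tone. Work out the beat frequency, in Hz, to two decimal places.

2.83 Hz

For a string fixed at both ends, f_n = n·v/(2L) = 1·466.7/(2·1.646) = 141.7679 Hz.
f_beat = |141.7679 − 144.6| = 2.83 Hz.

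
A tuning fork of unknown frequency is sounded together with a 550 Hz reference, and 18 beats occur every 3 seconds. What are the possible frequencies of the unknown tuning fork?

544 Hz or 556 Hz

Beat frequency = 18/3 = 6 Hz.
|f − 550| = 6, so f = 550 ± 6.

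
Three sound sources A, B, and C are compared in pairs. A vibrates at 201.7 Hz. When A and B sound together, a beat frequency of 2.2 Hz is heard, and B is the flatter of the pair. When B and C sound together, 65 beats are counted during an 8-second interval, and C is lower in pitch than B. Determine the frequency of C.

B is below A, so f_B = 201.7 − 2.2 = 199.5 Hz.
B–C: Beat frequency = 65/8 = 8.125 Hz.
C is below B, so f_C = 199.5 − 8.125 = 191.375 Hz.

191.375 Hz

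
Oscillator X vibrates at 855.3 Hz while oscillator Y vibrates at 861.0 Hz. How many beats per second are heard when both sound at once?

f_beat = |f₁ − f₂|.
|855.3 − 861.0| = 5.7 Hz.

5.7 Hz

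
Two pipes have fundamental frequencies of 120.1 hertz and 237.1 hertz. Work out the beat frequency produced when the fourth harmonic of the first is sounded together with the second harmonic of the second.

6.2 Hz

Fourth harmonic of the first: 4·120.1 = 480.4 Hz.
Second harmonic of the second: 2·237.1 = 474.2 Hz.
f_beat = |480.4 − 474.2| = 6.2 Hz.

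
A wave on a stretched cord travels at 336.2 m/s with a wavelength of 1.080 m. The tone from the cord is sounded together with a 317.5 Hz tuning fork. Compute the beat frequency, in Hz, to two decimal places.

6.20 Hz

Source frequency f = v/λ = 336.2/1.080 = 311.2963 Hz.
f_beat = |311.2963 − 317.5| = 6.20 Hz.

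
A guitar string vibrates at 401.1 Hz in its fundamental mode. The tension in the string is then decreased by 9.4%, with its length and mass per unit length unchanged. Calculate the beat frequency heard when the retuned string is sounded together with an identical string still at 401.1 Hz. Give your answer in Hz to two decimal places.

For a string, f ∝ √T, so the new frequency is 401.1·√0.906 = 381.7832 Hz.
f_beat = |381.7832 − 401.1| = 19.32 Hz.

19.32 Hz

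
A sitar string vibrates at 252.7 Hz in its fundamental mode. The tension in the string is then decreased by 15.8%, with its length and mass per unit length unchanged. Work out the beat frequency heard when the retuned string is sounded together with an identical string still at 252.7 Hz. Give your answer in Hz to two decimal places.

For a string, f ∝ √T, so the new frequency is 252.7·√0.842 = 231.8789 Hz.
f_beat = |231.8789 − 252.7| = 20.82 Hz.

20.82 Hz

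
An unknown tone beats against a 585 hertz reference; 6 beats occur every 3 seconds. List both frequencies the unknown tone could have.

Beat frequency = 6/3 = 2 Hz.
|f − 585| = 2, so f = 585 ± 2.

583 Hz or 587 Hz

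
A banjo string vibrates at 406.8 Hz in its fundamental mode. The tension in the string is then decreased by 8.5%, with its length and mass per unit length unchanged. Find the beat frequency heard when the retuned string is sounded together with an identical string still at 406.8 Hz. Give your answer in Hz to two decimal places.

For a string, f ∝ √T, so the new frequency is 406.8·√0.915 = 389.1271 Hz.
f_beat = |389.1271 − 406.8| = 17.67 Hz.

17.67 Hz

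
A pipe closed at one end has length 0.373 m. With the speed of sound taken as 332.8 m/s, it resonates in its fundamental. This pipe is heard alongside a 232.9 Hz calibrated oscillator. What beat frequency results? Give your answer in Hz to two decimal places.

Closed pipe (odd harmonics): f_n = n·v/(4L) = 1·332.8/(4·0.373) = 223.0563 Hz.
f_beat = |223.0563 − 232.9| = 9.84 Hz.

9.84 Hz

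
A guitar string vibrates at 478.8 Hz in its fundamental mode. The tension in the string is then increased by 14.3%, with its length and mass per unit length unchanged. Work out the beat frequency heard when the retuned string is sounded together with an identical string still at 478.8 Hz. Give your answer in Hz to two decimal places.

33.09 Hz

For a string, f ∝ √T, so the new frequency is 478.8·√1.143 = 511.8907 Hz.
f_beat = |511.8907 − 478.8| = 33.09 Hz.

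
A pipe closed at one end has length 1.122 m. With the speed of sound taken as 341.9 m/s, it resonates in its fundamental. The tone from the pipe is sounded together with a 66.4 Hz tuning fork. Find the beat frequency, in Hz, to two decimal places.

9.78 Hz

Closed pipe (odd harmonics): f_n = n·v/(4L) = 1·341.9/(4·1.122) = 76.1809 Hz.
f_beat = |76.1809 − 66.4| = 9.78 Hz.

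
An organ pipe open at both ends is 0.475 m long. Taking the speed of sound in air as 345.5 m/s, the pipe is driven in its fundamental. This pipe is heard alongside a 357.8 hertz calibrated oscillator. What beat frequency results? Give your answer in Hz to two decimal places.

Open pipe: f_n = n·v/(2L) = 1·345.5/(2·0.475) = 363.6842 Hz.
f_beat = |363.6842 − 357.8| = 5.88 Hz.

5.88 Hz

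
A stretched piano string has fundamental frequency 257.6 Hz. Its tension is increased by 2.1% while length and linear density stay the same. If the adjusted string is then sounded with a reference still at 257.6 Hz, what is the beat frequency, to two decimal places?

2.69 Hz

For a string, f ∝ √T, so the new frequency is 257.6·√1.021 = 260.2907 Hz.
f_beat = |260.2907 − 257.6| = 2.69 Hz.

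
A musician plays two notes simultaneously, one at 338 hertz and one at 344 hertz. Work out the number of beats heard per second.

f_beat = |f₁ − f₂|.
|338 − 344| = 6 Hz.

6 Hz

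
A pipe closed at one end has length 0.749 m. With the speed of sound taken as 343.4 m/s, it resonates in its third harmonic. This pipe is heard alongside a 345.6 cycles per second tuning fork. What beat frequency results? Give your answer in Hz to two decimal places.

1.74 Hz

Closed pipe (odd harmonics): f_n = n·v/(4L) = 3·343.4/(4·0.749) = 343.8585 Hz.
f_beat = |343.8585 − 345.6| = 1.74 Hz.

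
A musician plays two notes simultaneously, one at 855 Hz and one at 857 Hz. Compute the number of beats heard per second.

The beat frequency equals the magnitude of the frequency difference.
|855 − 857| = 2 Hz.

2 Hz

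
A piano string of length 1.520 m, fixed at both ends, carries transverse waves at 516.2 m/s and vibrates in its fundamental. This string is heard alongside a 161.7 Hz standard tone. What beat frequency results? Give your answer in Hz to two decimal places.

8.10 Hz

For a string fixed at both ends, f_n = n·v/(2L) = 1·516.2/(2·1.520) = 169.8026 Hz.
f_beat = |169.8026 − 161.7| = 8.10 Hz.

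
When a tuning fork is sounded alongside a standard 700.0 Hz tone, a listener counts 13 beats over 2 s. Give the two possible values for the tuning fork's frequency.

693.5 Hz or 706.5 Hz

Beat frequency = 13/2 = 6.5 Hz.
|f − 700.0| = 6.5, so f = 700.0 ± 6.5.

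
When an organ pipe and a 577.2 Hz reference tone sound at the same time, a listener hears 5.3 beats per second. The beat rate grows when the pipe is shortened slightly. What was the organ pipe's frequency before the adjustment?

582.5 Hz

|f − 577.2| = 5.3, so the organ pipe was at either 571.9 Hz or 582.5 Hz.
A shorter pipe has a higher fundamental; the adjustment raises the organ pipe's frequency.
The beat rate rose, so the adjustment moved the organ pipe further from 577.2 Hz — it was already above the reference.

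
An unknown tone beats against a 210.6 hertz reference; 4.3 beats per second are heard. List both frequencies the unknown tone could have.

206.3 Hz or 214.9 Hz

|f − 210.6| = 4.3, so f = 210.6 ± 4.3.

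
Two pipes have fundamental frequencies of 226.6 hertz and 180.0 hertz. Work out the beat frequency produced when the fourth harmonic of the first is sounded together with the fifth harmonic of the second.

6.4 Hz

Fourth harmonic of the first: 4·226.6 = 906.4 Hz.
Fifth harmonic of the second: 5·180.0 = 900.0 Hz.
f_beat = |906.4 − 900.0| = 6.4 Hz.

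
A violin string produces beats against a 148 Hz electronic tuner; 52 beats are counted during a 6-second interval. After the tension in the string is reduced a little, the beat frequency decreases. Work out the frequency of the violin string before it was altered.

156.6667 Hz

Beat frequency = 52/6 = 8.6667 Hz.
|f − 148| = 8.6667, so the violin string was at either 139.3333 Hz or 156.6667 Hz.
Lower tension means lower frequency; the adjustment lowers the violin string's frequency.
The beat rate fell, so the adjustment moved the violin string toward 148 Hz — it must have started above the reference.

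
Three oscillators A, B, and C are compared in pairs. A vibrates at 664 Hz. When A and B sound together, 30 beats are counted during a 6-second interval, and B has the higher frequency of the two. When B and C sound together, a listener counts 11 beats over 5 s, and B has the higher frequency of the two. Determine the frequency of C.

A–B: Beat frequency = 30/6 = 5 Hz.
B is above A, so f_B = 664 + 5 = 669 Hz.
B–C: Beat frequency = 11/5 = 2.2 Hz.
C is below B, so f_C = 669 − 2.2 = 666.8 Hz.

666.8 Hz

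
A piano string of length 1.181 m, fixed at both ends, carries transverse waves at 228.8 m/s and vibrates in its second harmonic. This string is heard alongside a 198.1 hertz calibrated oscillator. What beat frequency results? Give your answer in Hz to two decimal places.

For a string fixed at both ends, f_n = n·v/(2L) = 2·228.8/(2·1.181) = 193.7341 Hz.
f_beat = |193.7341 − 198.1| = 4.37 Hz.

4.37 Hz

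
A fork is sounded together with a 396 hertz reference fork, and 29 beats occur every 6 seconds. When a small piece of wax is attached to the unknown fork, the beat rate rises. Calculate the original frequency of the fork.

391.1667 Hz

Beat frequency = 29/6 = 4.8333 Hz.
|f − 396| = 4.8333, so the fork was at either 391.1667 Hz or 400.8333 Hz.
Loading a fork with wax lowers its frequency; the adjustment lowers the fork's frequency.
The beat rate rose, so the adjustment moved the fork further from 396 Hz — it was already below the reference.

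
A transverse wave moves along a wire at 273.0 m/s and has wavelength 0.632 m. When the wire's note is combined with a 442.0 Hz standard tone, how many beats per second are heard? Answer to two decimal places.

10.04 Hz

Source frequency f = v/λ = 273.0/0.632 = 431.9620 Hz.
f_beat = |431.9620 − 442.0| = 10.04 Hz.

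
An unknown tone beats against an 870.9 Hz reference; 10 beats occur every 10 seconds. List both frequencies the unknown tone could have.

869.9 Hz or 871.9 Hz

Beat frequency = 10/10 = 1 Hz.
|f − 870.9| = 1, so f = 870.9 ± 1.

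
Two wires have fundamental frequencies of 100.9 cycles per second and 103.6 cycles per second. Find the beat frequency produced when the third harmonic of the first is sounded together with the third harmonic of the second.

Third harmonic of the first: 3·100.9 = 302.7 Hz.
Third harmonic of the second: 3·103.6 = 310.8 Hz.
f_beat = |302.7 − 310.8| = 8.1 Hz.

8.1 Hz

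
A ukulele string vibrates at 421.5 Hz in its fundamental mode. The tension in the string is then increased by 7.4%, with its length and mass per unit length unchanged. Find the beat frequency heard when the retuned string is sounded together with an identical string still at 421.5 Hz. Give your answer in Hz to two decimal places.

For a string, f ∝ √T, so the new frequency is 421.5·√1.074 = 436.8172 Hz.
f_beat = |436.8172 − 421.5| = 15.32 Hz.

15.32 Hz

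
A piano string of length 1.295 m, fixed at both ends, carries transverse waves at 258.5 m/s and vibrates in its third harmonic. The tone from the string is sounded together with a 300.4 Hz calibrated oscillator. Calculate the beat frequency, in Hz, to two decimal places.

For a string fixed at both ends, f_n = n·v/(2L) = 3·258.5/(2·1.295) = 299.4208 Hz.
f_beat = |299.4208 − 300.4| = 0.98 Hz.

0.98 Hz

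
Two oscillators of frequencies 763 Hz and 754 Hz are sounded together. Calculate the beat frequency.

Beats arise from superposition of two nearby frequencies; the beat rate is |f₁ − f₂|.
|763 − 754| = 9 Hz.

9 Hz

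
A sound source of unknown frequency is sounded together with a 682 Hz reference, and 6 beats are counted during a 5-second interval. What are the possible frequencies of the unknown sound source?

Beat frequency = 6/5 = 1.2 Hz.
|f − 682| = 1.2, so f = 682 ± 1.2.

680.8 Hz or 683.2 Hz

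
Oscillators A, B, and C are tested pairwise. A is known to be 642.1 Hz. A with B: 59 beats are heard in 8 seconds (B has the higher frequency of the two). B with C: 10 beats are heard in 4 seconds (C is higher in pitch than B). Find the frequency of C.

651.975 Hz

A–B: Beat frequency = 59/8 = 7.375 Hz.
B is above A, so f_B = 642.1 + 7.375 = 649.475 Hz.
B–C: Beat frequency = 10/4 = 2.5 Hz.
C is above B, so f_C = 649.475 + 2.5 = 651.975 Hz.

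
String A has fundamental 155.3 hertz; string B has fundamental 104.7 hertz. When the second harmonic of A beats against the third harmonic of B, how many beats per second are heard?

3.5 Hz

Second harmonic of the first: 2·155.3 = 310.6 Hz.
Third harmonic of the second: 3·104.7 = 314.1 Hz.
f_beat = |310.6 − 314.1| = 3.5 Hz.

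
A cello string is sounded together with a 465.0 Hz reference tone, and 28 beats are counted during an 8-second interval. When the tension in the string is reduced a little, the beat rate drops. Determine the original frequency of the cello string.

468.5 Hz

Beat frequency = 28/8 = 3.5 Hz.
|f − 465.0| = 3.5, so the cello string was at either 461.5 Hz or 468.5 Hz.
Lower tension means lower frequency; the adjustment lowers the cello string's frequency.
The beat rate fell, so the adjustment moved the cello string toward 465.0 Hz — it must have started above the reference.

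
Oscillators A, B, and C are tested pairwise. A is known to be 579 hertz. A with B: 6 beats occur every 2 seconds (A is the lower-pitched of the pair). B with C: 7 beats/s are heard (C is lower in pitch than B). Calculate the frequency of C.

A–B: Beat frequency = 6/2 = 3 Hz.
B is above A, so f_B = 579 + 3 = 582 Hz.
C is below B, so f_C = 582 − 7 = 575 Hz.

575 Hz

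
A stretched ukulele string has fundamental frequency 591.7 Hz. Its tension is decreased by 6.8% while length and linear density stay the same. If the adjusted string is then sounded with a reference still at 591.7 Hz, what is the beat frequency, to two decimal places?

For a string, f ∝ √T, so the new frequency is 591.7·√0.932 = 571.2281 Hz.
f_beat = |571.2281 − 591.7| = 20.47 Hz.

20.47 Hz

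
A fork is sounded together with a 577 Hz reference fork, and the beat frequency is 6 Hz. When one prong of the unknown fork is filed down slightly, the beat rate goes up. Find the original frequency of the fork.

583 Hz

|f − 577| = 6, so the fork was at either 571 Hz or 583 Hz.
Filing a prong removes mass and raises the fork's frequency; the adjustment raises the fork's frequency.
The beat rate rose, so the adjustment moved the fork further from 577 Hz — it was already above the reference.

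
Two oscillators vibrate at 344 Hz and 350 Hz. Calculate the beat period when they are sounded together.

f_beat = |344 − 350| = 6 Hz.
Beat period T = 1 / f_beat = 1 / 6 s.

0.167 s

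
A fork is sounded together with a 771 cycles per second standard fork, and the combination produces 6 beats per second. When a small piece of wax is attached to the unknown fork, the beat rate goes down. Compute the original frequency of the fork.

|f − 771| = 6, so the fork was at either 765 Hz or 777 Hz.
Loading a fork with wax lowers its frequency; the adjustment lowers the fork's frequency.
The beat rate fell, so the adjustment moved the fork toward 771 Hz — it must have started above the reference.

777 Hz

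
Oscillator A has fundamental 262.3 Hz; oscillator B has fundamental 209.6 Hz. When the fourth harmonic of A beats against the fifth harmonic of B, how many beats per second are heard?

1.2 Hz

Fourth harmonic of the first: 4·262.3 = 1049.2 Hz.
Fifth harmonic of the second: 5·209.6 = 1048.0 Hz.
f_beat = |1049.2 − 1048.0| = 1.2 Hz.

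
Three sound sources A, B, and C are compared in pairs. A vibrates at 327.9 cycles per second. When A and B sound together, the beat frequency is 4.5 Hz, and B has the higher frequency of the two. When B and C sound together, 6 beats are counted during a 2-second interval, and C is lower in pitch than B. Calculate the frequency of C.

B is above A, so f_B = 327.9 + 4.5 = 332.4 Hz.
B–C: Beat frequency = 6/2 = 3 Hz.
C is below B, so f_C = 332.4 − 3 = 329.4 Hz.

329.4 Hz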